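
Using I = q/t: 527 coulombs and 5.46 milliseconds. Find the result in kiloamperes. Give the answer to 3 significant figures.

96.5 kiloamperes

(527) / (5.46e-3) = 96.52e3 A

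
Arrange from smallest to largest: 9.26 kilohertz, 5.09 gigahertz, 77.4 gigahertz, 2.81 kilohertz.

2.81 kilohertz < 9.26 kilohertz < 5.09 gigahertz < 77.4 gigahertz

9.26 kilohertz = 9260 hertz
5.09 gigahertz = 5090000000 hertz
77.4 gigahertz = 77400000000 hertz
2.81 kilohertz = 2810 hertz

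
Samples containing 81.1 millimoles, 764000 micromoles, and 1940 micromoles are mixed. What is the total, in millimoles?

In millimoles:
  81.1 millimoles → 81.1
  764000 micromoles = 764000 × 10^-3 millimoles = 764
  1940 micromoles = 1940 × 10^-3 millimoles = 1.94
Sum: 81.1 + 764 + 1.94 = 847.04

847.04 millimoles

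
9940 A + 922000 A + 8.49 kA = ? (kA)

940.43 kA

In kA:
  9940 A = 9940 × 10⁻³ kA = 9.94
  922000 A = 922000 × 10⁻³ kA = 922
  8.49 kA → 8.49
Sum: 9.94 + 922 + 8.49 = 940.43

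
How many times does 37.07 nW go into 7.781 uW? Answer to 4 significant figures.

209.9

(7.781 × 10⁻⁶) / (37.07 × 10⁻⁹) = 0.2099 × 10³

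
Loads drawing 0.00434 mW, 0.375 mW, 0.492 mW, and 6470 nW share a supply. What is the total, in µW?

877.81 µW

In µW:
  0.00434 mW = 0.00434 × 10³ µW = 4.34
  0.375 mW = 0.375 × 10³ µW = 375
  0.492 mW = 0.492 × 10³ µW = 492
  6470 nW = 6470 × 10⁻³ µW = 6.47
Sum: 4.34 + 375 + 492 + 6.47 = 877.81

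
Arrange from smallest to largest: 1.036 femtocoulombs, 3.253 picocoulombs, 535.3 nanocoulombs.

1.036 femtocoulombs < 3.253 picocoulombs < 535.3 nanocoulombs

1.036 femtocoulombs = 0.000000000000001036 coulombs
3.253 picocoulombs = 0.000000000003253 coulombs
535.3 nanocoulombs = 0.0000005353 coulombs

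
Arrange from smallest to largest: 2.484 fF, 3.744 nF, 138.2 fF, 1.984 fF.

2.484 fF = 0.000000000000002484 F
3.744 nF = 0.000000003744 F
138.2 fF = 0.0000000000001382 F
1.984 fF = 0.000000000000001984 F

1.984 fF < 2.484 fF < 138.2 fF < 3.744 nF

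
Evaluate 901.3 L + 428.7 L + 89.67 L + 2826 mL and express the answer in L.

1422.496 L

In L:
  901.3 L → 901.3
  428.7 L → 428.7
  89.67 L → 89.67
  2826 mL = 2826 × 10⁻³ L = 2.826
Sum: 901.3 + 428.7 + 89.67 + 2.826 = 1422.496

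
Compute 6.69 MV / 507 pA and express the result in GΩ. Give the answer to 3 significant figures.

(6.69 × 10⁶) / (507 × 10⁻¹²) = 0.013195 × 10¹⁸ Ω

13200000 GΩ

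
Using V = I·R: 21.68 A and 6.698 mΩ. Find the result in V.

0.14521264 V

21.68 × 6.698 × 10⁻³ = 145.21264 × 10⁻³ V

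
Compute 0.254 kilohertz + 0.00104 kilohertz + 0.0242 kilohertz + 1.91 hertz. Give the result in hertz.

In hertz:
  0.254 kilohertz = 0.254 × 10³ hertz = 254
  0.00104 kilohertz = 0.00104 × 10³ hertz = 1.04
  0.0242 kilohertz = 0.0242 × 10³ hertz = 24.2
  1.91 hertz → 1.91
Sum: 254 + 1.04 + 24.2 + 1.91 = 281.15

281.15 hertz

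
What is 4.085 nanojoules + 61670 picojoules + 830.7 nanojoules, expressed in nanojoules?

896.455 nanojoules

In nanojoules:
  4.085 nanojoules → 4.085
  61670 picojoules = 61670 × 10⁻³ nanojoules = 61.67
  830.7 nanojoules → 830.7
Sum: 4.085 + 61.67 + 830.7 = 896.455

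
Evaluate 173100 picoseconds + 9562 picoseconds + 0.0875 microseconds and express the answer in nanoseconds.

In nanoseconds:
  173100 picoseconds = 173100 × 10⁻³ nanoseconds = 173.1
  9562 picoseconds = 9562 × 10⁻³ nanoseconds = 9.562
  0.0875 microseconds = 0.0875 × 10³ nanoseconds = 87.5
Sum: 173.1 + 9.562 + 87.5 = 270.162

270.162 nanoseconds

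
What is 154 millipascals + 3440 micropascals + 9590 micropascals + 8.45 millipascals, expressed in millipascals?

In millipascals:
  154 millipascals → 154
  3440 micropascals = 3440e-3 millipascals = 3.44
  9590 micropascals = 9590e-3 millipascals = 9.59
  8.45 millipascals → 8.45
Sum: 154 + 3.44 + 9.59 + 8.45 = 175.48

175.48 millipascals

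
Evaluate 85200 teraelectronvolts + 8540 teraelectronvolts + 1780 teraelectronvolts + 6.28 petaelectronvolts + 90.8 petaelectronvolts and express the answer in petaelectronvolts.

In petaelectronvolts:
  85200 teraelectronvolts = 85200e-3 petaelectronvolts = 85.2
  8540 teraelectronvolts = 8540e-3 petaelectronvolts = 8.54
  1780 teraelectronvolts = 1780e-3 petaelectronvolts = 1.78
  6.28 petaelectronvolts → 6.28
  90.8 petaelectronvolts → 90.8
Sum: 85.2 + 8.54 + 1.78 + 6.28 + 90.8 = 192.6

192.6 petaelectronvolts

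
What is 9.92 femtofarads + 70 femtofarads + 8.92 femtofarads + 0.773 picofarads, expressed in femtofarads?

In femtofarads:
  9.92 femtofarads → 9.92
  70 femtofarads → 70
  8.92 femtofarads → 8.92
  0.773 picofarads = 0.773e3 femtofarads = 773
Sum: 9.92 + 70 + 8.92 + 773 = 861.84

861.84 femtofarads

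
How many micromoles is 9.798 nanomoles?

0.009798 micromoles

nano = 1e-9, micro = 1e-6; factor is 1e-3.
9.798 × 1e-3 = 0.009798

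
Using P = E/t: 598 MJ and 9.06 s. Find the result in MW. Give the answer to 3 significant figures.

(598 × 10⁶) / (9.06) = 66.004 × 10⁶ W

66.0 MW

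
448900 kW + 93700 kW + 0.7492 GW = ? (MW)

In MW:
  448900 kW = 448900e-3 MW = 448.9
  93700 kW = 93700e-3 MW = 93.7
  0.7492 GW = 0.7492e3 MW = 749.2
Sum: 448.9 + 93.7 + 749.2 = 1291.8

1291.8 MW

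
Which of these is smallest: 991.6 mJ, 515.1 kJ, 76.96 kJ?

991.6 mJ

991.6 mJ = 0.9916 J
515.1 kJ = 515100 J
76.96 kJ = 76960 J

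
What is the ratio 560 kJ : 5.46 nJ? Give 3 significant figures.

103000000000000

(560 × 10³) / (5.46 × 10⁻⁹) = 102.6 × 10¹²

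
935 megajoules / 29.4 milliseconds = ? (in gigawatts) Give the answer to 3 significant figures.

31.8 gigawatts

(935 × 10⁶) / (29.4 × 10⁻³) = 31.803 × 10⁹ W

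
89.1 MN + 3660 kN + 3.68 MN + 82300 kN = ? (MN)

In MN:
  89.1 MN → 89.1
  3660 kN = 3660 × 10⁻³ MN = 3.66
  3.68 MN → 3.68
  82300 kN = 82300 × 10⁻³ MN = 82.3
Sum: 89.1 + 3.66 + 3.68 + 82.3 = 178.74

178.74 MN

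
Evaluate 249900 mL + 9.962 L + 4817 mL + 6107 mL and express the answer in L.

270.786 L

In L:
  249900 mL = 249900e-3 L = 249.9
  9.962 L → 9.962
  4817 mL = 4817e-3 L = 4.817
  6107 mL = 6107e-3 L = 6.107
Sum: 249.9 + 9.962 + 4.817 + 6.107 = 270.786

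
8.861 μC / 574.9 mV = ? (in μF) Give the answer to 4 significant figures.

15.41 μF

(8.861 × 10⁻⁶) / (574.9 × 10⁻³) = 0.0154131 × 10⁻³ F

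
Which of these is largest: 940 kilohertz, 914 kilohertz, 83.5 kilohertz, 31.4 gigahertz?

940 kilohertz = 940000 hertz
914 kilohertz = 914000 hertz
83.5 kilohertz = 83500 hertz
31.4 gigahertz = 31400000000 hertz

31.4 gigahertz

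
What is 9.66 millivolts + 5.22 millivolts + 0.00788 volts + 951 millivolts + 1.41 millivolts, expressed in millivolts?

In millivolts:
  9.66 millivolts → 9.66
  5.22 millivolts → 5.22
  0.00788 volts = 0.00788 × 10³ millivolts = 7.88
  951 millivolts → 951
  1.41 millivolts → 1.41
Sum: 9.66 + 5.22 + 7.88 + 951 + 1.41 = 975.17

975.17 millivolts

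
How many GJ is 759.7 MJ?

0.7597 GJ

mega = 10^6, giga = 10^9; factor is 10^-3.
759.7 × 10^-3 = 0.7597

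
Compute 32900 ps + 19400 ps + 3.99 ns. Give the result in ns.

In ns:
  32900 ps = 32900 × 10^-3 ns = 32.9
  19400 ps = 19400 × 10^-3 ns = 19.4
  3.99 ns → 3.99
Sum: 32.9 + 19.4 + 3.99 = 56.29

56.29 ns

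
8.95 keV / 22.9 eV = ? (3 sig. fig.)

391

(8.95 × 10³) / (22.9) = 0.3908 × 10³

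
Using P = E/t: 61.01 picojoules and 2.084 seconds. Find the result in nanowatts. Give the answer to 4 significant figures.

(61.01 × 10^-12) / (2.084) = 29.2754 × 10^-12 W

0.02928 nanowatts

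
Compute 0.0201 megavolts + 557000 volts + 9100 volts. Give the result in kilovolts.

In kilovolts:
  0.0201 megavolts = 0.0201 × 10³ kilovolts = 20.1
  557000 volts = 557000 × 10⁻³ kilovolts = 557
  9100 volts = 9100 × 10⁻³ kilovolts = 9.1
Sum: 20.1 + 557 + 9.1 = 586.2

586.2 kilovolts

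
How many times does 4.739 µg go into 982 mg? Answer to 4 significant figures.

(982 × 10^-3) / (4.739 × 10^-6) = 207.22 × 10^3

207200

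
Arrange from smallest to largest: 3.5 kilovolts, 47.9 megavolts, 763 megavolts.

3.5 kilovolts < 47.9 megavolts < 763 megavolts

3.5 kilovolts = 3500 volts
47.9 megavolts = 47900000 volts
763 megavolts = 763000000 volts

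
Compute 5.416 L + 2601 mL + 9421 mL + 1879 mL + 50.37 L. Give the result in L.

In L:
  5.416 L → 5.416
  2601 mL = 2601 × 10^-3 L = 2.601
  9421 mL = 9421 × 10^-3 L = 9.421
  1879 mL = 1879 × 10^-3 L = 1.879
  50.37 L → 50.37
Sum: 5.416 + 2.601 + 9.421 + 1.879 + 50.37 = 69.687

69.687 L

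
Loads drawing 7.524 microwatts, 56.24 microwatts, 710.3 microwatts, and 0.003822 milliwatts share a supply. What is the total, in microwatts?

In microwatts:
  7.524 microwatts → 7.524
  56.24 microwatts → 56.24
  710.3 microwatts → 710.3
  0.003822 milliwatts = 0.003822 × 10^3 microwatts = 3.822
Sum: 7.524 + 56.24 + 710.3 + 3.822 = 777.886

777.886 microwatts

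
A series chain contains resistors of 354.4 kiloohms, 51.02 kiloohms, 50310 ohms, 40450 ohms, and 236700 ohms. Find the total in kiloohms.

In kiloohms:
  354.4 kiloohms → 354.4
  51.02 kiloohms → 51.02
  50310 ohms = 50310 × 10⁻³ kiloohms = 50.31
  40450 ohms = 40450 × 10⁻³ kiloohms = 40.45
  236700 ohms = 236700 × 10⁻³ kiloohms = 236.7
Sum: 354.4 + 51.02 + 50.31 + 40.45 + 236.7 = 732.88

732.88 kiloohms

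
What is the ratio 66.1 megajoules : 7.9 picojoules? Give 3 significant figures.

8370000000000000000

(66.1e6) / (7.9e-12) = 8.367e18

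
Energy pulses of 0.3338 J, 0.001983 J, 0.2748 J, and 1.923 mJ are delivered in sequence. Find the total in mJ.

In mJ:
  0.3338 J = 0.3338e3 mJ = 333.8
  0.001983 J = 0.001983e3 mJ = 1.983
  0.2748 J = 0.2748e3 mJ = 274.8
  1.923 mJ → 1.923
Sum: 333.8 + 1.983 + 274.8 + 1.923 = 612.506

612.506 mJ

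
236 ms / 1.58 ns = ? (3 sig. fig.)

149000000

(236 × 10⁻³) / (1.58 × 10⁻⁹) = 149.4 × 10⁶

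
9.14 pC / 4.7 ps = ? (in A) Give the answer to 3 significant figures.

1.94 A

(9.14e-12) / (4.7e-12) = 1.9447 A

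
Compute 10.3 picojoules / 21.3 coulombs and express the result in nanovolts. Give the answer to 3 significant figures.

(10.3e-12) / (21.3) = 0.48357e-12 V

0.000484 nanovolts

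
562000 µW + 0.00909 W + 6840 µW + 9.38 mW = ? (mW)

587.31 mW

In mW:
  562000 µW = 562000 × 10^-3 mW = 562
  0.00909 W = 0.00909 × 10^3 mW = 9.09
  6840 µW = 6840 × 10^-3 mW = 6.84
  9.38 mW → 9.38
Sum: 562 + 9.09 + 6.84 + 9.38 = 587.31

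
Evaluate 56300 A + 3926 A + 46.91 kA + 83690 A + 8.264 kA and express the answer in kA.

199.09 kA

In kA:
  56300 A = 56300 × 10⁻³ kA = 56.3
  3926 A = 3926 × 10⁻³ kA = 3.926
  46.91 kA → 46.91
  83690 A = 83690 × 10⁻³ kA = 83.69
  8.264 kA → 8.264
Sum: 56.3 + 3.926 + 46.91 + 83.69 + 8.264 = 199.09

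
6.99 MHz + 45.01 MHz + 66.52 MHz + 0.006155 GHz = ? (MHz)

In MHz:
  6.99 MHz → 6.99
  45.01 MHz → 45.01
  66.52 MHz → 66.52
  0.006155 GHz = 0.006155 × 10³ MHz = 6.155
Sum: 6.99 + 45.01 + 66.52 + 6.155 = 124.675

124.675 MHz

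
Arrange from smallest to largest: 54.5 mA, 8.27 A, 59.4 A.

54.5 mA = 0.0545 A
8.27 A = 8.27 A
59.4 A = 59.4 A

54.5 mA < 8.27 A < 59.4 A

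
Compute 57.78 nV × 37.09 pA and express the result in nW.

0.0000000021430602 nW

57.78 × 10⁻⁹ × 37.09 × 10⁻¹² = 2143.0602 × 10⁻²¹ W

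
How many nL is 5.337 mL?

5337000 nL

milli = 1e-3, nano = 1e-9; factor is 1e6.
5.337 × 1e6 = 5337000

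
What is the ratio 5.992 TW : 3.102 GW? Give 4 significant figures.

1932

(5.992 × 10^12) / (3.102 × 10^9) = 1.9317 × 10^3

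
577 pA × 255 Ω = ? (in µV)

577 × 10^-12 × 255 = 147135 × 10^-12 V

0.147135 µV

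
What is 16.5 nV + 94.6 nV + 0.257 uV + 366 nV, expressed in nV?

In nV:
  16.5 nV → 16.5
  94.6 nV → 94.6
  0.257 uV = 0.257e3 nV = 257
  366 nV → 366
Sum: 16.5 + 94.6 + 257 + 366 = 734.1

734.1 nV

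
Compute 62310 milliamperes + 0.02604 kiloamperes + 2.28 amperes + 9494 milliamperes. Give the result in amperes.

100.124 amperes

In amperes:
  62310 milliamperes = 62310 × 10⁻³ amperes = 62.31
  0.02604 kiloamperes = 0.02604 × 10³ amperes = 26.04
  2.28 amperes → 2.28
  9494 milliamperes = 9494 × 10⁻³ amperes = 9.494
Sum: 62.31 + 26.04 + 2.28 + 9.494 = 100.124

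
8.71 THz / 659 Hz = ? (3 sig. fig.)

(8.71e12) / (659) = 0.01322e12

13200000000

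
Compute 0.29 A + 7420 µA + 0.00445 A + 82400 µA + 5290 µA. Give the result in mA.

389.56 mA

In mA:
  0.29 A = 0.29 × 10³ mA = 290
  7420 µA = 7420 × 10⁻³ mA = 7.42
  0.00445 A = 0.00445 × 10³ mA = 4.45
  82400 µA = 82400 × 10⁻³ mA = 82.4
  5290 µA = 5290 × 10⁻³ mA = 5.29
Sum: 290 + 7.42 + 4.45 + 82.4 + 5.29 = 389.56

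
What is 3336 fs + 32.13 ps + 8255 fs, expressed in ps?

In ps:
  3336 fs = 3336 × 10^-3 ps = 3.336
  32.13 ps → 32.13
  8255 fs = 8255 × 10^-3 ps = 8.255
Sum: 3.336 + 32.13 + 8.255 = 43.721

43.721 ps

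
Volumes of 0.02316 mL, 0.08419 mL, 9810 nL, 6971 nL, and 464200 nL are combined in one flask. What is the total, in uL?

588.331 uL

In uL:
  0.02316 mL = 0.02316 × 10³ uL = 23.16
  0.08419 mL = 0.08419 × 10³ uL = 84.19
  9810 nL = 9810 × 10⁻³ uL = 9.81
  6971 nL = 6971 × 10⁻³ uL = 6.971
  464200 nL = 464200 × 10⁻³ uL = 464.2
Sum: 23.16 + 84.19 + 9.81 + 6.971 + 464.2 = 588.331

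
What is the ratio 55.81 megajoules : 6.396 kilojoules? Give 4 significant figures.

8726

(55.81 × 10^6) / (6.396 × 10^3) = 8.7258 × 10^3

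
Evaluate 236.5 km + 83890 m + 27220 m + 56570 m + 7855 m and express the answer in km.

412.035 km

In km:
  236.5 km → 236.5
  83890 m = 83890 × 10^-3 km = 83.89
  27220 m = 27220 × 10^-3 km = 27.22
  56570 m = 56570 × 10^-3 km = 56.57
  7855 m = 7855 × 10^-3 km = 7.855
Sum: 236.5 + 83.89 + 27.22 + 56.57 + 7.855 = 412.035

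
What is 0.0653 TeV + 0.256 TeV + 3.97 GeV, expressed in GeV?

In GeV:
  0.0653 TeV = 0.0653 × 10³ GeV = 65.3
  0.256 TeV = 0.256 × 10³ GeV = 256
  3.97 GeV → 3.97
Sum: 65.3 + 256 + 3.97 = 325.27

325.27 GeV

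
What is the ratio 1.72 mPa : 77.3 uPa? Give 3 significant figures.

22.3

(1.72 × 10^-3) / (77.3 × 10^-6) = 0.02225 × 10^3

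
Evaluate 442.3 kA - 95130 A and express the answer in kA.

347.17 kA

In kA:
  442.3 kA → 442.3
  95130 A = 95130e-3 kA = 95.13
Difference: 442.3 - 95.13 = 347.17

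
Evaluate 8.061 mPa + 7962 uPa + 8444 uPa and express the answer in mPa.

In mPa:
  8.061 mPa → 8.061
  7962 uPa = 7962 × 10^-3 mPa = 7.962
  8444 uPa = 8444 × 10^-3 mPa = 8.444
Sum: 8.061 + 7.962 + 8.444 = 24.467

24.467 mPa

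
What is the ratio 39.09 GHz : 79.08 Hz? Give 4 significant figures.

494300000

(39.09e9) / (79.08) = 0.49431e9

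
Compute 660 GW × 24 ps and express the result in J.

660 × 10^9 × 24 × 10^-12 = 15840 × 10^-3 J

15.84 J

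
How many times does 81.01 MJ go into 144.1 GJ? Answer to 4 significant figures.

(144.1 × 10⁹) / (81.01 × 10⁶) = 1.7788 × 10³

1779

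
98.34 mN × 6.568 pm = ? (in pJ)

0.64589712 pJ

98.34 × 10⁻³ × 6.568 × 10⁻¹² = 645.89712 × 10⁻¹⁵ J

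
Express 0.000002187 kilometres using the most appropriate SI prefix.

= 2.187e-3 metres; 1e-3 is milli.

2.187 millimetres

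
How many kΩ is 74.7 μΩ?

micro = 1e-6, kilo = 1e3; factor is 1e-9.
74.7 × 1e-9 = 0.0000000747

0.0000000747 kΩ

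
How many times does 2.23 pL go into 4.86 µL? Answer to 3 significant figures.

2180000

(4.86 × 10⁻⁶) / (2.23 × 10⁻¹²) = 2.179 × 10⁶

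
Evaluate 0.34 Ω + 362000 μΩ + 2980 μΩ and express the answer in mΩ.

In mΩ:
  0.34 Ω = 0.34 × 10³ mΩ = 340
  362000 μΩ = 362000 × 10⁻³ mΩ = 362
  2980 μΩ = 2980 × 10⁻³ mΩ = 2.98
Sum: 340 + 362 + 2.98 = 704.98

704.98 mΩ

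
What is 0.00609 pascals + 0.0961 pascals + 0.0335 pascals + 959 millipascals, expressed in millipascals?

In millipascals:
  0.00609 pascals = 0.00609e3 millipascals = 6.09
  0.0961 pascals = 0.0961e3 millipascals = 96.1
  0.0335 pascals = 0.0335e3 millipascals = 33.5
  959 millipascals → 959
Sum: 6.09 + 96.1 + 33.5 + 959 = 1094.69

1094.69 millipascals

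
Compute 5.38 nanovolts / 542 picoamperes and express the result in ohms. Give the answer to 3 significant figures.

9.93 ohms

(5.38 × 10⁻⁹) / (542 × 10⁻¹²) = 0.0099262 × 10³ Ω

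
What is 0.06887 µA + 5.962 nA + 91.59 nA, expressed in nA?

In nA:
  0.06887 µA = 0.06887e3 nA = 68.87
  5.962 nA → 5.962
  91.59 nA → 91.59
Sum: 68.87 + 5.962 + 91.59 = 166.422

166.422 nA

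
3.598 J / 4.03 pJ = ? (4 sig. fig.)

(3.598) / (4.03e-12) = 0.8928e12

892800000000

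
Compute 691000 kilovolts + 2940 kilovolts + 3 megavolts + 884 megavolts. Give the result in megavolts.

In megavolts:
  691000 kilovolts = 691000 × 10⁻³ megavolts = 691
  2940 kilovolts = 2940 × 10⁻³ megavolts = 2.94
  3 megavolts → 3
  884 megavolts → 884
Sum: 691 + 2.94 + 3 + 884 = 1580.94

1580.94 megavolts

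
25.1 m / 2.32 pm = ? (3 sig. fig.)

(25.1) / (2.32 × 10^-12) = 10.82 × 10^12

10800000000000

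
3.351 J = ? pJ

3351000000000 pJ

(no prefix) = 10^0, pico = 10^-12; factor is 10^12.
3.351 × 10^12 = 3351000000000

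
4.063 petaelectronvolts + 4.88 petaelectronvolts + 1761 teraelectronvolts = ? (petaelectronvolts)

In petaelectronvolts:
  4.063 petaelectronvolts → 4.063
  4.88 petaelectronvolts → 4.88
  1761 teraelectronvolts = 1761 × 10^-3 petaelectronvolts = 1.761
Sum: 4.063 + 4.88 + 1.761 = 10.704

10.704 petaelectronvolts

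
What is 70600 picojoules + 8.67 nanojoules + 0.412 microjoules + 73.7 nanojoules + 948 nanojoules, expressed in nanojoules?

In nanojoules:
  70600 picojoules = 70600e-3 nanojoules = 70.6
  8.67 nanojoules → 8.67
  0.412 microjoules = 0.412e3 nanojoules = 412
  73.7 nanojoules → 73.7
  948 nanojoules → 948
Sum: 70.6 + 8.67 + 412 + 73.7 + 948 = 1512.97

1512.97 nanojoules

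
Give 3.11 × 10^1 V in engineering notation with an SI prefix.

31.1 V

= 31.1 V; mantissa already in [1, 1000).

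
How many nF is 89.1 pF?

0.0891 nF

pico = 10^-12, nano = 10^-9; factor is 10^-3.
89.1 × 10^-3 = 0.0891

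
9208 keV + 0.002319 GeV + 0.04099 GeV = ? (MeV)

In MeV:
  9208 keV = 9208 × 10^-3 MeV = 9.208
  0.002319 GeV = 0.002319 × 10^3 MeV = 2.319
  0.04099 GeV = 0.04099 × 10^3 MeV = 40.99
Sum: 9.208 + 2.319 + 40.99 = 52.517

52.517 MeV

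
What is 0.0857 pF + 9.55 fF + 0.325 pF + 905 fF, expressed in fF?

In fF:
  0.0857 pF = 0.0857 × 10³ fF = 85.7
  9.55 fF → 9.55
  0.325 pF = 0.325 × 10³ fF = 325
  905 fF → 905
Sum: 85.7 + 9.55 + 325 + 905 = 1325.25

1325.25 fF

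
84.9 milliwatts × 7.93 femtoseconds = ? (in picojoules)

84.9e-3 × 7.93e-15 = 673.257e-18 J

0.000673257 picojoules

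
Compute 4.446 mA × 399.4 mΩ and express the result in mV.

1.7757324 mV

4.446e-3 × 399.4e-3 = 1775.7324e-6 V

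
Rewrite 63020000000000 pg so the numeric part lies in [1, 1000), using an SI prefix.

63.02 g

= 63.02 g; mantissa already in [1, 1000).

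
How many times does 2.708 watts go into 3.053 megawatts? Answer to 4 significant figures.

(3.053 × 10⁶) / (2.708) = 1.1274 × 10⁶

1127000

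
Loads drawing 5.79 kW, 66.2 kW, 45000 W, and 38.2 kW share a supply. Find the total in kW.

155.19 kW

In kW:
  5.79 kW → 5.79
  66.2 kW → 66.2
  45000 W = 45000 × 10^-3 kW = 45
  38.2 kW → 38.2
Sum: 5.79 + 66.2 + 45 + 38.2 = 155.19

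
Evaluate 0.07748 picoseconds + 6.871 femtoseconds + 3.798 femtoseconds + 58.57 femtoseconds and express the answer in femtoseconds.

146.719 femtoseconds

In femtoseconds:
  0.07748 picoseconds = 0.07748 × 10³ femtoseconds = 77.48
  6.871 femtoseconds → 6.871
  3.798 femtoseconds → 3.798
  58.57 femtoseconds → 58.57
Sum: 77.48 + 6.871 + 3.798 + 58.57 = 146.719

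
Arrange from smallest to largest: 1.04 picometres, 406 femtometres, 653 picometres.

1.04 picometres = 0.00000000000104 metres
406 femtometres = 0.000000000000406 metres
653 picometres = 0.000000000653 metres

406 femtometres < 1.04 picometres < 653 picometres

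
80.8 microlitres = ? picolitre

micro = 10⁻⁶, pico = 10⁻¹²; factor is 10⁶.
80.8 × 10⁶ = 80800000

80800000 picolitres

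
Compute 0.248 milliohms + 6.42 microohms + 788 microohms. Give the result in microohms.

1042.42 microohms

In microohms:
  0.248 milliohms = 0.248 × 10^3 microohms = 248
  6.42 microohms → 6.42
  788 microohms → 788
Sum: 248 + 6.42 + 788 = 1042.42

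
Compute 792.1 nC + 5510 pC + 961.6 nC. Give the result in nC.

1759.21 nC

In nC:
  792.1 nC → 792.1
  5510 pC = 5510 × 10^-3 nC = 5.51
  961.6 nC → 961.6
Sum: 792.1 + 5.51 + 961.6 = 1759.21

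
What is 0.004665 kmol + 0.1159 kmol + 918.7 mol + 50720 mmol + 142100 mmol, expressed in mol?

1232.085 mol

In mol:
  0.004665 kmol = 0.004665e3 mol = 4.665
  0.1159 kmol = 0.1159e3 mol = 115.9
  918.7 mol → 918.7
  50720 mmol = 50720e-3 mol = 50.72
  142100 mmol = 142100e-3 mol = 142.1
Sum: 4.665 + 115.9 + 918.7 + 50.72 + 142.1 = 1232.085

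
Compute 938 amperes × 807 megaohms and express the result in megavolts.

756966 megavolts

938 × 807 × 10^6 = 756966 × 10^6 V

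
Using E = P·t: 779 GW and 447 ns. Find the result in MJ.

0.348213 MJ

779 × 10^9 × 447 × 10^-9 = 348213 J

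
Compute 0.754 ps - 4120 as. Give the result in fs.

749.88 fs

In fs:
  0.754 ps = 0.754 × 10^3 fs = 754
  4120 as = 4120 × 10^-3 fs = 4.12
Difference: 754 - 4.12 = 749.88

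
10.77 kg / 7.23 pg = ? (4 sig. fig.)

(10.77 × 10³) / (7.23 × 10⁻¹²) = 1.4896 × 10¹⁵

1490000000000000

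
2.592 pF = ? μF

pico = 10⁻¹², micro = 10⁻⁶; factor is 10⁻⁶.
2.592 × 10⁻⁶ = 0.000002592

0.000002592 μF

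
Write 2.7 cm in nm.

centi = 10^-2, nano = 10^-9; factor is 10^7.
2.7 × 10^7 = 27000000

27000000 nm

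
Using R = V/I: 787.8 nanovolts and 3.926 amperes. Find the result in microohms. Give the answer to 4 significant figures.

(787.8e-9) / (3.926) = 200.662e-9 Ω

0.2007 microohms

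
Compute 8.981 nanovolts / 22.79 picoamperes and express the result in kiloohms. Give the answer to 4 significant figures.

0.3941 kiloohms

(8.981e-9) / (22.79e-12) = 0.394076e3 Ω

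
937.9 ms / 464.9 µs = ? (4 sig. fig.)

2017

(937.9 × 10⁻³) / (464.9 × 10⁻⁶) = 2.0174 × 10³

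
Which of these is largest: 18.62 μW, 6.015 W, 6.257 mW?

18.62 μW = 0.00001862 W
6.015 W = 6.015 W
6.257 mW = 0.006257 W

6.015 W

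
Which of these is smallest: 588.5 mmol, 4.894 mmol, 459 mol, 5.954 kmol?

588.5 mmol = 0.5885 mol
4.894 mmol = 0.004894 mol
459 mol = 459 mol
5.954 kmol = 5954 mol

4.894 mmol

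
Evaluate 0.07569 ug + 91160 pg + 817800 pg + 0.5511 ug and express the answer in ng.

In ng:
  0.07569 ug = 0.07569 × 10^3 ng = 75.69
  91160 pg = 91160 × 10^-3 ng = 91.16
  817800 pg = 817800 × 10^-3 ng = 817.8
  0.5511 ug = 0.5511 × 10^3 ng = 551.1
Sum: 75.69 + 91.16 + 817.8 + 551.1 = 1535.75

1535.75 ng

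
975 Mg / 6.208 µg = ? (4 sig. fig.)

157100000000000

(975 × 10^6) / (6.208 × 10^-6) = 157.06 × 10^12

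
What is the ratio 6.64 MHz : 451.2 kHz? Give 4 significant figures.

14.72

(6.64e6) / (451.2e3) = 0.014716e3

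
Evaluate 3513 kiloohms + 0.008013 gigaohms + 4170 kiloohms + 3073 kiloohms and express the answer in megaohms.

18.769 megaohms

In megaohms:
  3513 kiloohms = 3513 × 10^-3 megaohms = 3.513
  0.008013 gigaohms = 0.008013 × 10^3 megaohms = 8.013
  4170 kiloohms = 4170 × 10^-3 megaohms = 4.17
  3073 kiloohms = 3073 × 10^-3 megaohms = 3.073
Sum: 3.513 + 8.013 + 4.17 + 3.073 = 18.769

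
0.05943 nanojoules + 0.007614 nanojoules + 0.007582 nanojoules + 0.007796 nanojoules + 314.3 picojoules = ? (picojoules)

396.722 picojoules

In picojoules:
  0.05943 nanojoules = 0.05943 × 10^3 picojoules = 59.43
  0.007614 nanojoules = 0.007614 × 10^3 picojoules = 7.614
  0.007582 nanojoules = 0.007582 × 10^3 picojoules = 7.582
  0.007796 nanojoules = 0.007796 × 10^3 picojoules = 7.796
  314.3 picojoules → 314.3
Sum: 59.43 + 7.614 + 7.582 + 7.796 + 314.3 = 396.722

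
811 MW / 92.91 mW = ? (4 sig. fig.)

8729000000

(811e6) / (92.91e-3) = 8.7289e9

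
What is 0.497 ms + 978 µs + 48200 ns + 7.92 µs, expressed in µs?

1531.12 µs

In µs:
  0.497 ms = 0.497e3 µs = 497
  978 µs → 978
  48200 ns = 48200e-3 µs = 48.2
  7.92 µs → 7.92
Sum: 497 + 978 + 48.2 + 7.92 = 1531.12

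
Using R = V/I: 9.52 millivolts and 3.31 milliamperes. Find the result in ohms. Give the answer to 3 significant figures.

(9.52e-3) / (3.31e-3) = 2.8761 Ω

2.88 ohms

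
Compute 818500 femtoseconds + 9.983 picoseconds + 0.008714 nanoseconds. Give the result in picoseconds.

837.197 picoseconds

In picoseconds:
  818500 femtoseconds = 818500e-3 picoseconds = 818.5
  9.983 picoseconds → 9.983
  0.008714 nanoseconds = 0.008714e3 picoseconds = 8.714
Sum: 818.5 + 9.983 + 8.714 = 837.197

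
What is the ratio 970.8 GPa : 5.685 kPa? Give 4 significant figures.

(970.8 × 10⁹) / (5.685 × 10³) = 170.77 × 10⁶

170800000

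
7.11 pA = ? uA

pico = 10^-12, micro = 10^-6; factor is 10^-6.
7.11 × 10^-6 = 0.00000711

0.00000711 uA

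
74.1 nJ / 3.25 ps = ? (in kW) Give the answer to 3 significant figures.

(74.1e-9) / (3.25e-12) = 22.8e3 W

22.8 kW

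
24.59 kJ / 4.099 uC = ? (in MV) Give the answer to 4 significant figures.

(24.59e3) / (4.099e-6) = 5.99902e9 V

5999 MV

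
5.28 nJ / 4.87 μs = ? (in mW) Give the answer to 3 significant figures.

(5.28 × 10^-9) / (4.87 × 10^-6) = 1.0842 × 10^-3 W

1.08 mW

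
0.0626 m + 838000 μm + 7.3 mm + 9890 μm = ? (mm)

In mm:
  0.0626 m = 0.0626 × 10^3 mm = 62.6
  838000 μm = 838000 × 10^-3 mm = 838
  7.3 mm → 7.3
  9890 μm = 9890 × 10^-3 mm = 9.89
Sum: 62.6 + 838 + 7.3 + 9.89 = 917.79

917.79 mm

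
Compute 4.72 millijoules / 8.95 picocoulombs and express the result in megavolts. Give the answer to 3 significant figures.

527 megavolts

(4.72 × 10^-3) / (8.95 × 10^-12) = 0.52737 × 10^9 V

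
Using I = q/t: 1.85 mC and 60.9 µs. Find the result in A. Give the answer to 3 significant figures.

(1.85 × 10⁻³) / (60.9 × 10⁻⁶) = 0.030378 × 10³ A

30.4 A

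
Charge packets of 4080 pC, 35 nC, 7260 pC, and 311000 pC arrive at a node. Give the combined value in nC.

357.34 nC

In nC:
  4080 pC = 4080 × 10⁻³ nC = 4.08
  35 nC → 35
  7260 pC = 7260 × 10⁻³ nC = 7.26
  311000 pC = 311000 × 10⁻³ nC = 311
Sum: 4.08 + 35 + 7.26 + 311 = 357.34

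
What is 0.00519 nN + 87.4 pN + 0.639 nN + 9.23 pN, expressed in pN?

740.82 pN

In pN:
  0.00519 nN = 0.00519 × 10^3 pN = 5.19
  87.4 pN → 87.4
  0.639 nN = 0.639 × 10^3 pN = 639
  9.23 pN → 9.23
Sum: 5.19 + 87.4 + 639 + 9.23 = 740.82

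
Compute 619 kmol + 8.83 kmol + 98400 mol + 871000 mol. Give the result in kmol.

1597.23 kmol

In kmol:
  619 kmol → 619
  8.83 kmol → 8.83
  98400 mol = 98400 × 10⁻³ kmol = 98.4
  871000 mol = 871000 × 10⁻³ kmol = 871
Sum: 619 + 8.83 + 98.4 + 871 = 1597.23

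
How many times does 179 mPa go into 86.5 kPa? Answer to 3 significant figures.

(86.5 × 10³) / (179 × 10⁻³) = 0.4832 × 10⁶

483000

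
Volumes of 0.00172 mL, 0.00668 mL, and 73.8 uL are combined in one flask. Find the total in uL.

82.2 uL

In uL:
  0.00172 mL = 0.00172 × 10^3 uL = 1.72
  0.00668 mL = 0.00668 × 10^3 uL = 6.68
  73.8 uL → 73.8
Sum: 1.72 + 6.68 + 73.8 = 82.2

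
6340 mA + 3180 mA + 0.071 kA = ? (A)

In A:
  6340 mA = 6340 × 10⁻³ A = 6.34
  3180 mA = 3180 × 10⁻³ A = 3.18
  0.071 kA = 0.071 × 10³ A = 71
Sum: 6.34 + 3.18 + 71 = 80.52

80.52 A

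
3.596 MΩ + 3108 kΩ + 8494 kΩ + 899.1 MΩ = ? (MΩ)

In MΩ:
  3.596 MΩ → 3.596
  3108 kΩ = 3108 × 10^-3 MΩ = 3.108
  8494 kΩ = 8494 × 10^-3 MΩ = 8.494
  899.1 MΩ → 899.1
Sum: 3.596 + 3.108 + 8.494 + 899.1 = 914.298

914.298 MΩ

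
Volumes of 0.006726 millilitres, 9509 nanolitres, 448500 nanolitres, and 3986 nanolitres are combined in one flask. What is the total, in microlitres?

468.721 microlitres

In microlitres:
  0.006726 millilitres = 0.006726e3 microlitres = 6.726
  9509 nanolitres = 9509e-3 microlitres = 9.509
  448500 nanolitres = 448500e-3 microlitres = 448.5
  3986 nanolitres = 3986e-3 microlitres = 3.986
Sum: 6.726 + 9.509 + 448.5 + 3.986 = 468.721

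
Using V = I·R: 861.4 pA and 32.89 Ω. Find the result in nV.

861.4 × 10^-12 × 32.89 = 28331.446 × 10^-12 V

28.331446 nV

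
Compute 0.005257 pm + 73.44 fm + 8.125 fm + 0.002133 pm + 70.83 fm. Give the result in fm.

In fm:
  0.005257 pm = 0.005257e3 fm = 5.257
  73.44 fm → 73.44
  8.125 fm → 8.125
  0.002133 pm = 0.002133e3 fm = 2.133
  70.83 fm → 70.83
Sum: 5.257 + 73.44 + 8.125 + 2.133 + 70.83 = 159.785

159.785 fm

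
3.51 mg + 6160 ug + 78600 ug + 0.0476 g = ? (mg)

In mg:
  3.51 mg → 3.51
  6160 ug = 6160 × 10^-3 mg = 6.16
  78600 ug = 78600 × 10^-3 mg = 78.6
  0.0476 g = 0.0476 × 10^3 mg = 47.6
Sum: 3.51 + 6.16 + 78.6 + 47.6 = 135.87

135.87 mg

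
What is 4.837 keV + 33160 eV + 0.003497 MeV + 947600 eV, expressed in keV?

In keV:
  4.837 keV → 4.837
  33160 eV = 33160 × 10^-3 keV = 33.16
  0.003497 MeV = 0.003497 × 10^3 keV = 3.497
  947600 eV = 947600 × 10^-3 keV = 947.6
Sum: 4.837 + 33.16 + 3.497 + 947.6 = 989.094

989.094 keV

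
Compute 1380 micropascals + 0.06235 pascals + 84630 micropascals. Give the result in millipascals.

In millipascals:
  1380 micropascals = 1380 × 10⁻³ millipascals = 1.38
  0.06235 pascals = 0.06235 × 10³ millipascals = 62.35
  84630 micropascals = 84630 × 10⁻³ millipascals = 84.63
Sum: 1.38 + 62.35 + 84.63 = 148.36

148.36 millipascals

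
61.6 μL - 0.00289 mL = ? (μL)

In μL:
  61.6 μL → 61.6
  0.00289 mL = 0.00289 × 10^3 μL = 2.89
Difference: 61.6 - 2.89 = 58.71

58.71 μL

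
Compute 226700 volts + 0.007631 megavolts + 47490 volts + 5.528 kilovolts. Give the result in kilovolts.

In kilovolts:
  226700 volts = 226700 × 10^-3 kilovolts = 226.7
  0.007631 megavolts = 0.007631 × 10^3 kilovolts = 7.631
  47490 volts = 47490 × 10^-3 kilovolts = 47.49
  5.528 kilovolts → 5.528
Sum: 226.7 + 7.631 + 47.49 + 5.528 = 287.349

287.349 kilovolts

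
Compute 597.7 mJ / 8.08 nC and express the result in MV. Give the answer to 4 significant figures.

73.97 MV

(597.7e-3) / (8.08e-9) = 73.9728e6 V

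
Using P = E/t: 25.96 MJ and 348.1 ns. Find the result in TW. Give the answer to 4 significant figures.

(25.96e6) / (348.1e-9) = 0.0745763e15 W

74.58 TW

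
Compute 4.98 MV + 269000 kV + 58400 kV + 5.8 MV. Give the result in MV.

338.18 MV

In MV:
  4.98 MV → 4.98
  269000 kV = 269000 × 10^-3 MV = 269
  58400 kV = 58400 × 10^-3 MV = 58.4
  5.8 MV → 5.8
Sum: 4.98 + 269 + 58.4 + 5.8 = 338.18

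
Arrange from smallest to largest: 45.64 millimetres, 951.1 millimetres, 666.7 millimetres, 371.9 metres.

45.64 millimetres = 0.04564 metres
951.1 millimetres = 0.9511 metres
666.7 millimetres = 0.6667 metres
371.9 metres = 371.9 metres

45.64 millimetres < 666.7 millimetres < 951.1 millimetres < 371.9 metres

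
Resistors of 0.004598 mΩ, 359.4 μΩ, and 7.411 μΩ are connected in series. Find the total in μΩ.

In μΩ:
  0.004598 mΩ = 0.004598 × 10³ μΩ = 4.598
  359.4 μΩ → 359.4
  7.411 μΩ → 7.411
Sum: 4.598 + 359.4 + 7.411 = 371.409

371.409 μΩ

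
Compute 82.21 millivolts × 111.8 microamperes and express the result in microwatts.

82.21 × 10⁻³ × 111.8 × 10⁻⁶ = 9191.078 × 10⁻⁹ W

9.191078 microwatts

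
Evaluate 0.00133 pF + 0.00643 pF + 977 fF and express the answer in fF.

In fF:
  0.00133 pF = 0.00133 × 10^3 fF = 1.33
  0.00643 pF = 0.00643 × 10^3 fF = 6.43
  977 fF → 977
Sum: 1.33 + 6.43 + 977 = 984.76

984.76 fF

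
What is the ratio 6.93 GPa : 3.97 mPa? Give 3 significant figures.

1750000000000

(6.93e9) / (3.97e-3) = 1.746e12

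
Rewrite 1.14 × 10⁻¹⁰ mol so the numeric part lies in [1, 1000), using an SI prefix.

114 pmol

= 114 × 10⁻¹² mol; 10⁻¹² is pico.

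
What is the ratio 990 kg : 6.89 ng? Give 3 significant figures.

144000000000000

(990e3) / (6.89e-9) = 143.7e12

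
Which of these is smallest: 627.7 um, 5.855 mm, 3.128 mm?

627.7 um = 0.0006277 m
5.855 mm = 0.005855 m
3.128 mm = 0.003128 m

627.7 um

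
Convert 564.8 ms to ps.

564800000000 ps

milli = 10^-3, pico = 10^-12; factor is 10^9.
564.8 × 10^9 = 564800000000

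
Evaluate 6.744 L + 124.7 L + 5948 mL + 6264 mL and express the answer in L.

In L:
  6.744 L → 6.744
  124.7 L → 124.7
  5948 mL = 5948 × 10⁻³ L = 5.948
  6264 mL = 6264 × 10⁻³ L = 6.264
Sum: 6.744 + 124.7 + 5.948 + 6.264 = 143.656

143.656 L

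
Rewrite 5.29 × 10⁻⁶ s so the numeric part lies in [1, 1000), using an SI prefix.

5.29 us

= 5.29 × 10⁻⁶ s; 10⁻⁶ is micro.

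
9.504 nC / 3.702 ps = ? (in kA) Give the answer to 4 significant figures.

(9.504e-9) / (3.702e-12) = 2.56726e3 A

2.567 kA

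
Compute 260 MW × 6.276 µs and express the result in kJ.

260 × 10^6 × 6.276 × 10^-6 = 1631.76 J

1.63176 kJ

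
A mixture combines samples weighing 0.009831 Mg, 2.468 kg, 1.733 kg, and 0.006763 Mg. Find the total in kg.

In kg:
  0.009831 Mg = 0.009831 × 10³ kg = 9.831
  2.468 kg → 2.468
  1.733 kg → 1.733
  0.006763 Mg = 0.006763 × 10³ kg = 6.763
Sum: 9.831 + 2.468 + 1.733 + 6.763 = 20.795

20.795 kg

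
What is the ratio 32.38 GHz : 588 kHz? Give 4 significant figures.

55070

(32.38 × 10⁹) / (588 × 10³) = 0.055068 × 10⁶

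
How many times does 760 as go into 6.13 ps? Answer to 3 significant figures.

8070

(6.13 × 10⁻¹²) / (760 × 10⁻¹⁸) = 0.008066 × 10⁶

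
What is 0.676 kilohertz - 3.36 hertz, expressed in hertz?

672.64 hertz

In hertz:
  0.676 kilohertz = 0.676 × 10^3 hertz = 676
  3.36 hertz → 3.36
Difference: 676 - 3.36 = 672.64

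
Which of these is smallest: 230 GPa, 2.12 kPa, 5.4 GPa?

2.12 kPa

230 GPa = 230000000000 Pa
2.12 kPa = 2120 Pa
5.4 GPa = 5400000000 Pa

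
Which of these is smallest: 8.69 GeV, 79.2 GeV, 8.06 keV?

8.69 GeV = 8690000000 eV
79.2 GeV = 79200000000 eV
8.06 keV = 8060 eV

8.06 keV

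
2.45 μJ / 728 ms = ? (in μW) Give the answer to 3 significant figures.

3.37 μW

(2.45e-6) / (728e-3) = 0.0033654e-3 W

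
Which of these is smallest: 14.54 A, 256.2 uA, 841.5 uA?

256.2 uA

14.54 A = 14.54 A
256.2 uA = 0.0002562 A
841.5 uA = 0.0008415 A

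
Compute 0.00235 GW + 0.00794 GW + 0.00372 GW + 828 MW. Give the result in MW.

In MW:
  0.00235 GW = 0.00235 × 10³ MW = 2.35
  0.00794 GW = 0.00794 × 10³ MW = 7.94
  0.00372 GW = 0.00372 × 10³ MW = 3.72
  828 MW → 828
Sum: 2.35 + 7.94 + 3.72 + 828 = 842.01

842.01 MW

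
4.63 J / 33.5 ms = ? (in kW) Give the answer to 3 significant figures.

(4.63) / (33.5e-3) = 0.13821e3 W

0.138 kW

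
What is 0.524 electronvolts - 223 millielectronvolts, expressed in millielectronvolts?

In millielectronvolts:
  0.524 electronvolts = 0.524 × 10³ millielectronvolts = 524
  223 millielectronvolts → 223
Difference: 524 - 223 = 301

301 millielectronvolts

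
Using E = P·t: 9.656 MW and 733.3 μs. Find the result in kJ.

9.656 × 10⁶ × 733.3 × 10⁻⁶ = 7080.7448 J

7.0807448 kJ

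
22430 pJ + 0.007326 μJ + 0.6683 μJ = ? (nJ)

698.056 nJ

In nJ:
  22430 pJ = 22430 × 10⁻³ nJ = 22.43
  0.007326 μJ = 0.007326 × 10³ nJ = 7.326
  0.6683 μJ = 0.6683 × 10³ nJ = 668.3
Sum: 22.43 + 7.326 + 668.3 = 698.056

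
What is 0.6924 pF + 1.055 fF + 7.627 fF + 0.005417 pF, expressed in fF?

In fF:
  0.6924 pF = 0.6924 × 10³ fF = 692.4
  1.055 fF → 1.055
  7.627 fF → 7.627
  0.005417 pF = 0.005417 × 10³ fF = 5.417
Sum: 692.4 + 1.055 + 7.627 + 5.417 = 706.499

706.499 fF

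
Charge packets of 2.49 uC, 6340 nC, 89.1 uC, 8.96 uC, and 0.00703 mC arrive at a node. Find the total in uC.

In uC:
  2.49 uC → 2.49
  6340 nC = 6340 × 10⁻³ uC = 6.34
  89.1 uC → 89.1
  8.96 uC → 8.96
  0.00703 mC = 0.00703 × 10³ uC = 7.03
Sum: 2.49 + 6.34 + 89.1 + 8.96 + 7.03 = 113.92

113.92 uC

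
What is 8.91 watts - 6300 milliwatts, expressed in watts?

2.61 watts

In watts:
  8.91 watts → 8.91
  6300 milliwatts = 6300e-3 watts = 6.3
Difference: 8.91 - 6.3 = 2.61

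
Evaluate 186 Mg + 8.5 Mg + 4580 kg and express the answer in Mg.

In Mg:
  186 Mg → 186
  8.5 Mg → 8.5
  4580 kg = 4580 × 10⁻³ Mg = 4.58
Sum: 186 + 8.5 + 4.58 = 199.08

199.08 Mg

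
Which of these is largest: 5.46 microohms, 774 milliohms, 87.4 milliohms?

5.46 microohms = 0.00000546 ohms
774 milliohms = 0.774 ohms
87.4 milliohms = 0.0874 ohms

774 milliohms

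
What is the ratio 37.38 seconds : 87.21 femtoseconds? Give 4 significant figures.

(37.38) / (87.21 × 10⁻¹⁵) = 0.42862 × 10¹⁵

428600000000000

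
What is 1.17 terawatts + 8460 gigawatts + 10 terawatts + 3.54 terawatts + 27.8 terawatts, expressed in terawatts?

50.97 terawatts

In terawatts:
  1.17 terawatts → 1.17
  8460 gigawatts = 8460 × 10⁻³ terawatts = 8.46
  10 terawatts → 10
  3.54 terawatts → 3.54
  27.8 terawatts → 27.8
Sum: 1.17 + 8.46 + 10 + 3.54 + 27.8 = 50.97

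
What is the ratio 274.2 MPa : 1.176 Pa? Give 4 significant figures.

(274.2e6) / (1.176) = 233.16e6

233200000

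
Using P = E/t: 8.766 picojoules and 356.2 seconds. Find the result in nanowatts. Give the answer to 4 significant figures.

0.00002461 nanowatts

(8.766 × 10⁻¹²) / (356.2) = 0.0246098 × 10⁻¹² W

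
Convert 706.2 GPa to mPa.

706200000000000 mPa

giga = 10^9, milli = 10^-3; factor is 10^12.
706.2 × 10^12 = 706200000000000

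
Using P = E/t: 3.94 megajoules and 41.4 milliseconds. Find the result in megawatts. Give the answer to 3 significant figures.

(3.94 × 10⁶) / (41.4 × 10⁻³) = 0.095169 × 10⁹ W

95.2 megawatts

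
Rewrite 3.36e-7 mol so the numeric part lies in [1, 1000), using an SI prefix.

= 336e-9 mol; 1e-9 is nano.

336 nmol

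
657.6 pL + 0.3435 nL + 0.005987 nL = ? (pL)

1007.087 pL

In pL:
  657.6 pL → 657.6
  0.3435 nL = 0.3435 × 10³ pL = 343.5
  0.005987 nL = 0.005987 × 10³ pL = 5.987
Sum: 657.6 + 343.5 + 5.987 = 1007.087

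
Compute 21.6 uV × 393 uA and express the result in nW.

21.6 × 10⁻⁶ × 393 × 10⁻⁶ = 8488.8 × 10⁻¹² W

8.4888 nW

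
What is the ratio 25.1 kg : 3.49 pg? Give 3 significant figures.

7190000000000000

(25.1 × 10^3) / (3.49 × 10^-12) = 7.192 × 10^15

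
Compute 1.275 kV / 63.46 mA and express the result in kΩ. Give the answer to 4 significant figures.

20.09 kΩ

(1.275 × 10^3) / (63.46 × 10^-3) = 0.0200914 × 10^6 Ω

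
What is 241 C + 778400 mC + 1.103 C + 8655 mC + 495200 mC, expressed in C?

1524.358 C

In C:
  241 C → 241
  778400 mC = 778400e-3 C = 778.4
  1.103 C → 1.103
  8655 mC = 8655e-3 C = 8.655
  495200 mC = 495200e-3 C = 495.2
Sum: 241 + 778.4 + 1.103 + 8.655 + 495.2 = 1524.358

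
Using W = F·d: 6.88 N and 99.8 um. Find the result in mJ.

6.88 × 99.8 × 10^-6 = 686.624 × 10^-6 J

0.686624 mJ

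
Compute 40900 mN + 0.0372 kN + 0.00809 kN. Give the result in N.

86.19 N

In N:
  40900 mN = 40900 × 10^-3 N = 40.9
  0.0372 kN = 0.0372 × 10^3 N = 37.2
  0.00809 kN = 0.00809 × 10^3 N = 8.09
Sum: 40.9 + 37.2 + 8.09 = 86.19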